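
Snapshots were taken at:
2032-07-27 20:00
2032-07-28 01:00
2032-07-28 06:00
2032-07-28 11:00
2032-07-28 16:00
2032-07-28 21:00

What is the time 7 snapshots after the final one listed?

The interval is a steady 5 hours (5, 5, 5, 5, 5).
2032-07-28 21:00 + 5 h = 2032-07-29 02:00.
2032-07-29 02:00 + 5 h = 2032-07-29 07:00.
2032-07-29 07:00 + 5 h = 2032-07-29 12:00.
2032-07-29 12:00 + 5 h = 2032-07-29 17:00.
2032-07-29 17:00 + 5 h = 2032-07-29 22:00.
2032-07-29 22:00 + 5 h = 2032-07-30 03:00.
2032-07-30 03:00 + 5 h = 2032-07-30 08:00.

2032-07-30 08:00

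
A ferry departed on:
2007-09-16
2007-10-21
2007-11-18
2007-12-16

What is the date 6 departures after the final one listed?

Gaps: 35, 28, 28 days — a mix of 28 and 35. Every date is a Sunday.
Each is the 3rd Sunday of its month.
January 2008 — 3rd Sunday is 2008-01-20.
3rd Sunday of February 2008: 2008-02-17.
3rd Sunday of March 2008: 2008-03-16.
3rd Sunday of April 2008: 2008-04-20.
May 2008 — 3rd Sunday is 2008-05-18.
3rd Sunday of June 2008: 2008-06-15.

2008-06-15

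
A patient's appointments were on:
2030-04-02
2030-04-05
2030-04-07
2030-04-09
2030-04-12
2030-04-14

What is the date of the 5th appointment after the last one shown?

Every event lands on a Tuesday or Friday or Sunday (gaps cycle 3, 2, 2, 3, 2).
So the schedule is: every Tuesday, Friday and Sunday.
The following Tuesday is 2030-04-16.
Next Friday: 2030-04-19.
The following Sunday is 2030-04-21.
The following Tuesday is 2030-04-23.
The following Friday is 2030-04-26.

2030-04-26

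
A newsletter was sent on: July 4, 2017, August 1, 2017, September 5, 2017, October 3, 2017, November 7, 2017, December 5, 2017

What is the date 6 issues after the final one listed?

June 5, 2018

These are Tuesdays at 28- or 35-day spacing (28, 35, 28, 35, 28).
The pattern: 1st Tuesday of the month.
1st Tuesday of January 2018: January 2, 2018.
1st Tuesday of February 2018: February 6, 2018.
March 2018 — 1st Tuesday is March 6, 2018.
1st Tuesday of April 2018: April 3, 2018.
May 2018 — 1st Tuesday is May 1, 2018.
1st Tuesday of June 2018: June 5, 2018.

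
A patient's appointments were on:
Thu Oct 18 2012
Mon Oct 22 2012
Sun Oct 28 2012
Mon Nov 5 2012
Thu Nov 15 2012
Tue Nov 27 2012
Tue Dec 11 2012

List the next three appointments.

Intervals are 4, 6, 8, 10, 12, 14 days — an arithmetic progression with common difference 2.
Next gap: 16 days. Tue Dec 11 2012 + 16 days = Thu Dec 27 2012.
Next gap: 18 days. Thu Dec 27 2012 + 18 days = Mon Jan 14 2013.
Next gap: 20 days. Mon Jan 14 2013 + 20 days = Sun Feb 3 2013.

Thu Dec 27 2012, Mon Jan 14 2013, Sun Feb 3 2013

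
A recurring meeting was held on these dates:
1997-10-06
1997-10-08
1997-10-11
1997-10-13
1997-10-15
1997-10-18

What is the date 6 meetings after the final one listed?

Gaps: 2, 3, 2, 2, 3 days — not constant, but cyclic with period 3.
The events fall on every Monday, Wednesday and Saturday.
The following Monday is 1997-10-20.
The following Wednesday is 1997-10-22.
Next Saturday: 1997-10-25.
The following Monday is 1997-10-27.
The following Wednesday is 1997-10-29.
The following Saturday is 1997-11-01.

1997-11-01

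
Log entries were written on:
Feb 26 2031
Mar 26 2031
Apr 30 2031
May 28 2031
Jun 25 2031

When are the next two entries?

These are Wednesdays with 28, 35, 28, 28-day gaps.
Each is the final Wednesday of its month — Apr 30 2031 is past the 28th, so '4th Wednesday' doesn't fit.
July 2031 ends with Wednesday Jul 30 2031.
Last Wednesday of August 2031: Aug 27 2031.

Jul 30 2031, Aug 27 2031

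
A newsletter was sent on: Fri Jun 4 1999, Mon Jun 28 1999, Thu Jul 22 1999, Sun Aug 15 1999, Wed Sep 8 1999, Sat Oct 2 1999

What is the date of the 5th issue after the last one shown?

The spacing is 24, 24, 24, 24, 24 days — always 24 days.
Sat Oct 2 1999 + 24 days = Tue Oct 26 1999.
Tue Oct 26 1999 + 24 days = Fri Nov 19 1999.
Fri Nov 19 1999 + 24 days = Mon Dec 13 1999.
Mon Dec 13 1999 + 24 days = Thu Jan 6 2000.
Thu Jan 6 2000 + 24 days = Sun Jan 30 2000.

Sun Jan 30 2000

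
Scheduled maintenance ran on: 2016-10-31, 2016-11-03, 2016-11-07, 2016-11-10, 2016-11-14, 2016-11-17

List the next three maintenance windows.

Gaps: 3, 4, 3, 4, 3 days — not constant, but cyclic with period 2.
The events fall on every Monday and Thursday.
Next Monday: 2016-11-21.
The following Thursday is 2016-11-24.
Next Monday: 2016-11-28.

2016-11-21, 2016-11-24, 2016-11-28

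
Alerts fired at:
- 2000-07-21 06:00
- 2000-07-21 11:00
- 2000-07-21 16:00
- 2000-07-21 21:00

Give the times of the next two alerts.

Spacing: 5, 5, 5 h — constant 5 h.
2000-07-21 21:00 + 5 h = 2000-07-22 02:00.
2000-07-22 02:00 + 5 h = 2000-07-22 07:00.

2000-07-22 02:00, 2000-07-22 07:00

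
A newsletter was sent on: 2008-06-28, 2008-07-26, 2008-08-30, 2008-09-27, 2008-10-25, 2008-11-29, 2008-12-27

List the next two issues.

Every date is a Saturday; gaps 28, 35, 28, 28, 35, 28 days.
Each is the last Saturday of its month (at least one falls on the 29th or later, ruling out '4th Saturday').
January 2009 ends with Saturday 2009-01-31.
February 2009 ends with Saturday 2009-02-28.

2009-01-31, 2009-02-28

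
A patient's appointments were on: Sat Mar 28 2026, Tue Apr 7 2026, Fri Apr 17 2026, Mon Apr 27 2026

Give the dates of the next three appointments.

Thu May 7 2026, Sun May 17 2026, Wed May 27 2026

Gaps between consecutive events: 10, 10, 10 days — a constant 10-day interval.
Mon Apr 27 2026 + 10 days = Thu May 7 2026.
Thu May 7 2026 + 10 days = Sun May 17 2026.
Sun May 17 2026 + 10 days = Wed May 27 2026.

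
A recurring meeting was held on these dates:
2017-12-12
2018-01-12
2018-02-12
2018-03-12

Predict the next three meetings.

2018-04-12, 2018-05-12, 2018-06-12

The day-of-month is always 12 (31, 31, 28 days between events).
So this recurs on the 12th of each month.
Next: April 2018 → 2018-04-12.
May 2018: 2018-05-12.
Next: June 2018 → 2018-06-12.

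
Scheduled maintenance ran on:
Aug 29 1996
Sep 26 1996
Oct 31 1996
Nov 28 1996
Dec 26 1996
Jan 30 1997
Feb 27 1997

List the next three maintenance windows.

Mar 27 1997, Apr 24 1997, May 29 1997

These are Thursdays with 28, 35, 28, 28, 35, 28-day gaps.
Each is the final Thursday of its month — Aug 29 1996 is past the 28th, so '4th Thursday' doesn't fit.
March 1997 ends with Thursday Mar 27 1997.
Last Thursday of April 1997: Apr 24 1997.
Last Thursday of May 1997: May 29 1997.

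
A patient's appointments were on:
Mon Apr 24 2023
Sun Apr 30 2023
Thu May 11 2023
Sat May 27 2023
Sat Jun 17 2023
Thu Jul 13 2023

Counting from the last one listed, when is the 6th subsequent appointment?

Sat Mar 30 2024

The spacing grows by 5 each time: 6, 11, 16, 21, 26 days.
Next gap: 31 days. Thu Jul 13 2023 + 31 days = Sun Aug 13 2023.
Next gap: 36 days. Sun Aug 13 2023 + 36 days = Mon Sep 18 2023.
Next gap: 41 days. Mon Sep 18 2023 + 41 days = Sun Oct 29 2023.
Next gap: 46 days. Sun Oct 29 2023 + 46 days = Thu Dec 14 2023.
Next gap: 51 days. Thu Dec 14 2023 + 51 days = Sat Feb 3 2024.
Next gap: 56 days. Sat Feb 3 2024 + 56 days = Sat Mar 30 2024.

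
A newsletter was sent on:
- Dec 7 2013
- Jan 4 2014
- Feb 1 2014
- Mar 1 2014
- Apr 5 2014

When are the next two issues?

These are Saturdays at 28- or 35-day spacing (28, 28, 28, 35).
The pattern: 1st Saturday of the month.
May 2014 — 1st Saturday is May 3 2014.
June 2014 — 1st Saturday is Jun 7 2014.

May 3 2014, Jun 7 2014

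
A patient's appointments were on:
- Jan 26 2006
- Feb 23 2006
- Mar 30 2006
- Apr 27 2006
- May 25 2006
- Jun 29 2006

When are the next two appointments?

Jul 27 2006, Aug 31 2006

These are Thursdays with 28, 35, 28, 28, 35-day gaps.
Each is the final Thursday of its month — Mar 30 2006 is past the 28th, so '4th Thursday' doesn't fit.
Last Thursday of July 2006: Jul 27 2006.
August 2006 ends with Thursday Aug 31 2006.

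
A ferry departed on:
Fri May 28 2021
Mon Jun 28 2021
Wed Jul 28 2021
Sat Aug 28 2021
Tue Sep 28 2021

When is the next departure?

Each date is the 28th; the gaps (31, 30, 31, 31) track the month lengths.
The rule is the 28th of each month.
October 2021: Thu Oct 28 2021.

Thu Oct 28 2021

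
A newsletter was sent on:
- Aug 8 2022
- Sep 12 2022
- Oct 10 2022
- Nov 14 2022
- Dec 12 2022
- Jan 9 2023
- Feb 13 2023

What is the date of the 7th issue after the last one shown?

Sep 11 2023

These are Mondays at 28- or 35-day spacing (35, 28, 35, 28, 28, 35).
The pattern: 2nd Monday of the month.
March 2023 — 2nd Monday is Mar 13 2023.
2nd Monday of April 2023: Apr 10 2023.
May 2023 — 2nd Monday is May 8 2023.
2nd Monday of June 2023: Jun 12 2023.
2nd Monday of July 2023: Jul 10 2023.
2nd Monday of August 2023: Aug 14 2023.
2nd Monday of September 2023: Sep 11 2023.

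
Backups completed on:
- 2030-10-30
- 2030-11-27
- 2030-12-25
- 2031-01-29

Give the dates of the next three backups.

2031-02-26, 2031-03-26, 2031-04-30

These are Wednesdays with 28, 28, 35-day gaps.
Each is the final Wednesday of its month — 2030-10-30 is past the 28th, so '4th Wednesday' doesn't fit.
Last Wednesday of February 2031: 2031-02-26.
March 2031 ends with Wednesday 2031-03-26.
April 2031 ends with Wednesday 2031-04-30.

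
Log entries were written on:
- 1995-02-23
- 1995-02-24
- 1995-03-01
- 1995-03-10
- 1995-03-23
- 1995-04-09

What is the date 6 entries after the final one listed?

The spacing grows by 4 each time: 1, 5, 9, 13, 17 days.
Next gap: 21 days. 1995-04-09 + 21 days = 1995-04-30.
Next gap: 25 days. 1995-04-30 + 25 days = 1995-05-25.
Next gap: 29 days. 1995-05-25 + 29 days = 1995-06-23.
Next gap: 33 days. 1995-06-23 + 33 days = 1995-07-26.
Next gap: 37 days. 1995-07-26 + 37 days = 1995-09-01.
Next gap: 41 days. 1995-09-01 + 41 days = 1995-10-12.

1995-10-12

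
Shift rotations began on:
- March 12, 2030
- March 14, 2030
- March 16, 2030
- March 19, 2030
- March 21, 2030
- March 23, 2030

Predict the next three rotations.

March 26, 2030; March 28, 2030; March 30, 2030

The gap pattern 2, 2, 3, 2, 2 repeats every 3 events.
These are the Tuesdays, Thursdays and Saturdays of each week.
The following Tuesday is March 26, 2030.
Next Thursday: March 28, 2030.
The following Saturday is March 30, 2030.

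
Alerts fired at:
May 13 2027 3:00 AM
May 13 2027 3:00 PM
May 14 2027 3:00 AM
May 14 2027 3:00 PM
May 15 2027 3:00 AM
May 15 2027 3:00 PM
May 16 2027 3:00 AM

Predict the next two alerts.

The interval is a steady 12 hours (12, 12, 12, 12, 12, 12).
May 16 2027 3:00 AM + 12 h = May 16 2027 3:00 PM.
May 16 2027 3:00 PM + 12 h = May 17 2027 3:00 AM.

May 16 2027 3:00 PM, May 17 2027 3:00 AM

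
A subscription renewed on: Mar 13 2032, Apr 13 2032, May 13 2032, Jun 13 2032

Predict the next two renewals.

Gaps: 31, 30, 31 days — not constant. Every event is on the 13th of the month.
Pattern: the 13th of each month.
Next: July 2032 → Jul 13 2032.
August 2032: Aug 13 2032.

Jul 13 2032, Aug 13 2032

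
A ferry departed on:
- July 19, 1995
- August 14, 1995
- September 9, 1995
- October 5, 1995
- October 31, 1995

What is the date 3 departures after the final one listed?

Gaps between consecutive events: 26, 26, 26, 26 days — a constant 26-day interval.
October 31, 1995 + 26 days = November 26, 1995.
November 26, 1995 + 26 days = December 22, 1995.
December 22, 1995 + 26 days = January 17, 1996.

January 17, 1996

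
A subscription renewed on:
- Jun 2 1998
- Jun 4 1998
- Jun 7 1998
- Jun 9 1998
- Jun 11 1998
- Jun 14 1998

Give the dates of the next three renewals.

Every event lands on a Tuesday or Thursday or Sunday (gaps cycle 2, 3, 2, 2, 3).
So the schedule is: every Tuesday, Thursday and Sunday.
The following Tuesday is Jun 16 1998.
Next Thursday: Jun 18 1998.
Next Sunday: Jun 21 1998.

Jun 16 1998, Jun 18 1998, Jun 21 1998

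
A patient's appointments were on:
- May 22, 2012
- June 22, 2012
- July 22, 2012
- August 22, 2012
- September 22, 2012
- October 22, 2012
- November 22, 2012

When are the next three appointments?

December 22, 2012; January 22, 2013; February 22, 2013

Each date is the 22nd; the gaps (31, 30, 31, 31, 30, 31) track the month lengths.
The rule is the 22nd of each month.
December 2012: December 22, 2012.
January 2013: January 22, 2013.
Next: February 2013 → February 22, 2013.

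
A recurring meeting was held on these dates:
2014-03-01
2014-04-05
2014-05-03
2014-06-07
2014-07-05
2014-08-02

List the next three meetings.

2014-09-06, 2014-10-04, 2014-11-01

All dates are Saturdays, 35, 28, 35, 28, 28 days apart.
Specifically, the 1st Saturday of each month.
1st Saturday of September 2014: 2014-09-06.
October 2014 — 1st Saturday is 2014-10-04.
November 2014 — 1st Saturday is 2014-11-01.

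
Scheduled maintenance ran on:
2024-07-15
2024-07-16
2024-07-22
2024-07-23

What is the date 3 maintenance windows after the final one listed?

2024-08-05

The gap pattern 1, 6, 1 repeats every 2 events.
These are the Mondays and Tuesdays of each week.
The following Monday is 2024-07-29.
Next Tuesday: 2024-07-30.
The following Monday is 2024-08-05.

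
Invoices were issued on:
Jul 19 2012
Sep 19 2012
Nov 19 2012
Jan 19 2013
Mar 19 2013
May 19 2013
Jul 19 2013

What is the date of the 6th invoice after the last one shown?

Jul 19 2014

The day-of-month is always 19 (62, 61, 61, 59, 61, 61 days between events).
So this recurs on the 19th of every 2 months.
September 2013: Sep 19 2013.
November 2013: Nov 19 2013.
Next: January 2014 → Jan 19 2014.
March 2014: Mar 19 2014.
May 2014: May 19 2014.
July 2014: Jul 19 2014.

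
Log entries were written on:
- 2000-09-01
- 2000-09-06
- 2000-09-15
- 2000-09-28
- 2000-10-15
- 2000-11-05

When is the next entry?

Intervals are 5, 9, 13, 17, 21 days — an arithmetic progression with common difference 4.
Next gap: 25 days. 2000-11-05 + 25 days = 2000-11-30.

2000-11-30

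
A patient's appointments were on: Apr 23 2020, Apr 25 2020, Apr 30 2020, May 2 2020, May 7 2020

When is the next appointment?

May 9 2020

The gap pattern 2, 5, 2, 5 repeats every 2 events.
These are the Thursdays and Saturdays of each week.
Next Saturday: May 9 2020.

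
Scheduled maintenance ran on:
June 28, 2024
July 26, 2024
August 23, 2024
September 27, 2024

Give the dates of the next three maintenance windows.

October 25, 2024; November 22, 2024; December 27, 2024

All dates are Fridays, 28, 28, 35 days apart.
Specifically, the 4th Friday of each month.
October 2024 — 4th Friday is October 25, 2024.
November 2024 — 4th Friday is November 22, 2024.
4th Friday of December 2024: December 27, 2024.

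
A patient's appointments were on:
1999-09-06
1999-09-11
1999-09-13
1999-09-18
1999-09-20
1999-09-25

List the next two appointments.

1999-09-27, 1999-10-02

The gap pattern 5, 2, 5, 2, 5 repeats every 2 events.
These are the Mondays and Saturdays of each week.
Next Monday: 1999-09-27.
The following Saturday is 1999-10-02.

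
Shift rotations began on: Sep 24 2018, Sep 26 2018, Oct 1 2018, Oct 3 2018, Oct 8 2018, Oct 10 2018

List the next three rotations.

Gaps: 2, 5, 2, 5, 2 days — not constant, but cyclic with period 2.
The events fall on every Monday and Wednesday.
Next Monday: Oct 15 2018.
The following Wednesday is Oct 17 2018.
The following Monday is Oct 22 2018.

Oct 15 2018, Oct 17 2018, Oct 22 2018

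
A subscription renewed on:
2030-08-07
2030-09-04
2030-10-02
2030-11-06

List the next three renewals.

2030-12-04, 2031-01-01, 2031-02-05

These are Wednesdays at 28- or 35-day spacing (28, 28, 35).
The pattern: 1st Wednesday of the month.
December 2030 — 1st Wednesday is 2030-12-04.
January 2031 — 1st Wednesday is 2031-01-01.
1st Wednesday of February 2031: 2031-02-05.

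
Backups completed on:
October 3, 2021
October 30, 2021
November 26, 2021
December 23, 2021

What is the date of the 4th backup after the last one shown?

April 10, 2022

The spacing is 27, 27, 27 days — always 27 days.
December 23, 2021 + 27 days = January 19, 2022.
January 19, 2022 + 27 days = February 15, 2022.
February 15, 2022 + 27 days = March 14, 2022.
March 14, 2022 + 27 days = April 10, 2022.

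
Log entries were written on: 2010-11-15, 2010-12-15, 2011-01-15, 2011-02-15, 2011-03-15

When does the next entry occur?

2011-04-15

The day-of-month is always 15 (30, 31, 31, 28 days between events).
So this recurs on the 15th of each month.
Next: April 2011 → 2011-04-15.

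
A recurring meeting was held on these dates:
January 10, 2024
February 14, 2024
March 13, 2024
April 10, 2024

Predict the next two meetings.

Gaps: 35, 28, 28 days — a mix of 28 and 35. Every date is a Wednesday.
Each is the 2nd Wednesday of its month.
2nd Wednesday of May 2024: May 8, 2024.
June 2024 — 2nd Wednesday is June 12, 2024.

May 8, 2024; June 12, 2024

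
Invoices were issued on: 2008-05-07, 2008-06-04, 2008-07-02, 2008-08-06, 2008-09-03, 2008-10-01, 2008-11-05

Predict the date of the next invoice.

2008-12-03

All dates are Wednesdays, 28, 28, 35, 28, 28, 35 days apart.
Specifically, the 1st Wednesday of each month.
1st Wednesday of December 2008: 2008-12-03.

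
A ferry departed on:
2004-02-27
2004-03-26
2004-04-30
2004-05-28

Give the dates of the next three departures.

2004-06-25, 2004-07-30, 2004-08-27

Every date is a Friday; gaps 28, 35, 28 days.
Each is the last Friday of its month (at least one falls on the 29th or later, ruling out '4th Friday').
June 2004 ends with Friday 2004-06-25.
Last Friday of July 2004: 2004-07-30.
August 2004 ends with Friday 2004-08-27.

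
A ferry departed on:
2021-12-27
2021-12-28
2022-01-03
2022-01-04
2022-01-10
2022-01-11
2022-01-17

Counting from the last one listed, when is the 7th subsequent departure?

Every event lands on a Monday or Tuesday (gaps cycle 1, 6, 1, 6, 1, 6).
So the schedule is: every Monday and Tuesday.
Next Tuesday: 2022-01-18.
The following Monday is 2022-01-24.
The following Tuesday is 2022-01-25.
The following Monday is 2022-01-31.
The following Tuesday is 2022-02-01.
Next Monday: 2022-02-07.
The following Tuesday is 2022-02-08.

2022-02-08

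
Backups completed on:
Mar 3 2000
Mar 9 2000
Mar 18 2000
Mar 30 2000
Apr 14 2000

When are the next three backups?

May 2 2000, May 23 2000, Jun 16 2000

Gaps: 6, 9, 12, 15 days — each gap is 3 larger than the previous one.
Next gap: 18 days. Apr 14 2000 + 18 days = May 2 2000.
Next gap: 21 days. May 2 2000 + 21 days = May 23 2000.
Next gap: 24 days. May 23 2000 + 24 days = Jun 16 2000.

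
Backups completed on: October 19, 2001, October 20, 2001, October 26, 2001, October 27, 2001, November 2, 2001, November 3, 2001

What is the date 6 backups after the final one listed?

Every event lands on a Friday or Saturday (gaps cycle 1, 6, 1, 6, 1).
So the schedule is: every Friday and Saturday.
Next Friday: November 9, 2001.
The following Saturday is November 10, 2001.
Next Friday: November 16, 2001.
Next Saturday: November 17, 2001.
Next Friday: November 23, 2001.
The following Saturday is November 24, 2001.

November 24, 2001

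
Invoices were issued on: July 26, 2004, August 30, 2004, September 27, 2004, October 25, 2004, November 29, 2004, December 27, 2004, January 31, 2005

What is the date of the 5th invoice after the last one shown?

June 27, 2005

All Mondays; the gaps (35, 28, 28, 35, 28, 35) vary with month length.
This is the last Monday of each month.
February 2005 ends with Monday February 28, 2005.
March 2005 ends with Monday March 28, 2005.
April 2005 ends with Monday April 25, 2005.
Last Monday of May 2005: May 30, 2005.
Last Monday of June 2005: June 27, 2005.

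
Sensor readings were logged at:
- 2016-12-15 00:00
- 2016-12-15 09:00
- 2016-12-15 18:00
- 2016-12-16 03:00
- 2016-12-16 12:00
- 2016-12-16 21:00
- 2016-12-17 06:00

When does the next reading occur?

The interval is a steady 9 hours (9, 9, 9, 9, 9, 9).
2016-12-17 06:00 + 9 h = 2016-12-17 15:00.

2016-12-17 15:00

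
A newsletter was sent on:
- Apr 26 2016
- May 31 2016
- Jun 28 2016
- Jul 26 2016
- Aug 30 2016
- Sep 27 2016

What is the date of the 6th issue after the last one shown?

These are Tuesdays with 35, 28, 28, 35, 28-day gaps.
Each is the final Tuesday of its month — May 31 2016 is past the 28th, so '4th Tuesday' doesn't fit.
Last Tuesday of October 2016: Oct 25 2016.
Last Tuesday of November 2016: Nov 29 2016.
December 2016 ends with Tuesday Dec 27 2016.
January 2017 ends with Tuesday Jan 31 2017.
February 2017 ends with Tuesday Feb 28 2017.
Last Tuesday of March 2017: Mar 28 2017.

Mar 28 2017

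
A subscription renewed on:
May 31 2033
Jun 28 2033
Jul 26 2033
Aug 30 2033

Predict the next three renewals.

Sep 27 2033, Oct 25 2033, Nov 29 2033

Every date is a Tuesday; gaps 28, 28, 35 days.
Each is the last Tuesday of its month (at least one falls on the 29th or later, ruling out '4th Tuesday').
September 2033 ends with Tuesday Sep 27 2033.
Last Tuesday of October 2033: Oct 25 2033.
Last Tuesday of November 2033: Nov 29 2033.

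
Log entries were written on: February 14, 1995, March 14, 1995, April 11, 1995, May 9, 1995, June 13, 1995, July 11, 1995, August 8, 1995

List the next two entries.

All dates are Tuesdays, 28, 28, 28, 35, 28, 28 days apart.
Specifically, the 2nd Tuesday of each month.
2nd Tuesday of September 1995: September 12, 1995.
October 1995 — 2nd Tuesday is October 10, 1995.

September 12, 1995; October 10, 1995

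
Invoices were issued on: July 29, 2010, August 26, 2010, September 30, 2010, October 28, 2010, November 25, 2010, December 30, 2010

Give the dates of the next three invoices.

These are Thursdays with 28, 35, 28, 28, 35-day gaps.
Each is the final Thursday of its month — July 29, 2010 is past the 28th, so '4th Thursday' doesn't fit.
Last Thursday of January 2011: January 27, 2011.
Last Thursday of February 2011: February 24, 2011.
March 2011 ends with Thursday March 31, 2011.

January 27, 2011; February 24, 2011; March 31, 2011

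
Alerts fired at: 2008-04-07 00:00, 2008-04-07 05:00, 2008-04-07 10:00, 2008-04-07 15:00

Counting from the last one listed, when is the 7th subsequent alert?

The interval is a steady 5 hours (5, 5, 5).
2008-04-07 15:00 + 5 h = 2008-04-07 20:00.
2008-04-07 20:00 + 5 h = 2008-04-08 01:00.
2008-04-08 01:00 + 5 h = 2008-04-08 06:00.
2008-04-08 06:00 + 5 h = 2008-04-08 11:00.
2008-04-08 11:00 + 5 h = 2008-04-08 16:00.
2008-04-08 16:00 + 5 h = 2008-04-08 21:00.
2008-04-08 21:00 + 5 h = 2008-04-09 02:00.

2008-04-09 02:00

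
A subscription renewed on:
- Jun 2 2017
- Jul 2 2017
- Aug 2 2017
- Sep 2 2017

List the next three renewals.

Each date is the 2nd; the gaps (30, 31, 31) track the month lengths.
The rule is the 2nd of each month.
Next: October 2017 → Oct 2 2017.
November 2017: Nov 2 2017.
December 2017: Dec 2 2017.

Oct 2 2017, Nov 2 2017, Dec 2 2017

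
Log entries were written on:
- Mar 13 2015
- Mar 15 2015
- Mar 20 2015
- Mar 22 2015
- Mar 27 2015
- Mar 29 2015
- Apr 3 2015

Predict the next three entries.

Apr 5 2015, Apr 10 2015, Apr 12 2015

The gap pattern 2, 5, 2, 5, 2, 5 repeats every 2 events.
These are the Fridays and Sundays of each week.
Next Sunday: Apr 5 2015.
Next Friday: Apr 10 2015.
The following Sunday is Apr 12 2015.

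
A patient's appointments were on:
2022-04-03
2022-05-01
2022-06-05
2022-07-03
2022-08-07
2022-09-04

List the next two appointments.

2022-10-02, 2022-11-06

Gaps: 28, 35, 28, 35, 28 days — a mix of 28 and 35. Every date is a Sunday.
Each is the 1st Sunday of its month.
1st Sunday of October 2022: 2022-10-02.
November 2022 — 1st Sunday is 2022-11-06.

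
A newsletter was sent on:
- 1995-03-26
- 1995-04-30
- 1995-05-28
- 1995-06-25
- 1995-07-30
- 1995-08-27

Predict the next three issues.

1995-09-24, 1995-10-29, 1995-11-26

All Sundays; the gaps (35, 28, 28, 35, 28) vary with month length.
This is the last Sunday of each month.
Last Sunday of September 1995: 1995-09-24.
Last Sunday of October 1995: 1995-10-29.
Last Sunday of November 1995: 1995-11-26.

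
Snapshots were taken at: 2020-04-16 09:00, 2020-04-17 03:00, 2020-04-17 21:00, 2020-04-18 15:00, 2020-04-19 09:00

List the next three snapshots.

2020-04-20 03:00, 2020-04-20 21:00, 2020-04-21 15:00

The interval is a steady 18 hours (18, 18, 18, 18).
2020-04-19 09:00 + 18 h = 2020-04-20 03:00.
2020-04-20 03:00 + 18 h = 2020-04-20 21:00.
2020-04-20 21:00 + 18 h = 2020-04-21 15:00.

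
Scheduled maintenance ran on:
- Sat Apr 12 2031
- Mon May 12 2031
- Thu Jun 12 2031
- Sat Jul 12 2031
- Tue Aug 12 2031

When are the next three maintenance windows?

Fri Sep 12 2031, Sun Oct 12 2031, Wed Nov 12 2031

Each date is the 12th; the gaps (30, 31, 30, 31) track the month lengths.
The rule is the 12th of each month.
September 2031: Fri Sep 12 2031.
October 2031: Sun Oct 12 2031.
Next: November 2031 → Wed Nov 12 2031.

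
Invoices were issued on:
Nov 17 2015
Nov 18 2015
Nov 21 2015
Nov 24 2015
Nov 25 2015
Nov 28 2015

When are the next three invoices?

Dec 1 2015, Dec 2 2015, Dec 5 2015

Every event lands on a Tuesday or Wednesday or Saturday (gaps cycle 1, 3, 3, 1, 3).
So the schedule is: every Tuesday, Wednesday and Saturday.
The following Tuesday is Dec 1 2015.
The following Wednesday is Dec 2 2015.
The following Saturday is Dec 5 2015.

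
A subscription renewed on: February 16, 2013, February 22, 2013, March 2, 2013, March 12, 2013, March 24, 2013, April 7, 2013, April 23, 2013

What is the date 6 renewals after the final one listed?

Intervals are 6, 8, 10, 12, 14, 16 days — an arithmetic progression with common difference 2.
Next gap: 18 days. April 23, 2013 + 18 days = May 11, 2013.
Next gap: 20 days. May 11, 2013 + 20 days = May 31, 2013.
Next gap: 22 days. May 31, 2013 + 22 days = June 22, 2013.
Next gap: 24 days. June 22, 2013 + 24 days = July 16, 2013.
Next gap: 26 days. July 16, 2013 + 26 days = August 11, 2013.
Next gap: 28 days. August 11, 2013 + 28 days = September 8, 2013.

September 8, 2013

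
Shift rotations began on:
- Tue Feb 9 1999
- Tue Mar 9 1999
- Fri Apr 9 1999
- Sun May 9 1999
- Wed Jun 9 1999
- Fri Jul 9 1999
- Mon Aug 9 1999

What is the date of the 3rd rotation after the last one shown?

Tue Nov 9 1999

Each date is the 9th; the gaps (28, 31, 30, 31, 30, 31) track the month lengths.
The rule is the 9th of each month.
Next: September 1999 → Thu Sep 9 1999.
October 1999: Sat Oct 9 1999.
Next: November 1999 → Tue Nov 9 1999.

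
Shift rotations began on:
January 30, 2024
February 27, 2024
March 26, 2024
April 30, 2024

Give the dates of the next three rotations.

These are Tuesdays with 28, 28, 35-day gaps.
Each is the final Tuesday of its month — January 30, 2024 is past the 28th, so '4th Tuesday' doesn't fit.
May 2024 ends with Tuesday May 28, 2024.
June 2024 ends with Tuesday June 25, 2024.
Last Tuesday of July 2024: July 30, 2024.

May 28, 2024; June 25, 2024; July 30, 2024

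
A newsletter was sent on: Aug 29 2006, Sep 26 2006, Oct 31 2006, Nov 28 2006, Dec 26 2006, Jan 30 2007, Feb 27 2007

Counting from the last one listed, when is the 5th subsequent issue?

Every date is a Tuesday; gaps 28, 35, 28, 28, 35, 28 days.
Each is the last Tuesday of its month (at least one falls on the 29th or later, ruling out '4th Tuesday').
March 2007 ends with Tuesday Mar 27 2007.
April 2007 ends with Tuesday Apr 24 2007.
Last Tuesday of May 2007: May 29 2007.
Last Tuesday of June 2007: Jun 26 2007.
Last Tuesday of July 2007: Jul 31 2007.

Jul 31 2007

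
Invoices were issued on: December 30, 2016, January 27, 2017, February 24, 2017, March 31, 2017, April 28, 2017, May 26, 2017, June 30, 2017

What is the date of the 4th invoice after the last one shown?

All Fridays; the gaps (28, 28, 35, 28, 28, 35) vary with month length.
This is the last Friday of each month.
July 2017 ends with Friday July 28, 2017.
Last Friday of August 2017: August 25, 2017.
Last Friday of September 2017: September 29, 2017.
Last Friday of October 2017: October 27, 2017.

October 27, 2017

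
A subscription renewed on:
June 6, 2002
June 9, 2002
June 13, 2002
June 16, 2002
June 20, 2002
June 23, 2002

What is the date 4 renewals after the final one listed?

July 7, 2002

The gap pattern 3, 4, 3, 4, 3 repeats every 2 events.
These are the Thursdays and Sundays of each week.
The following Thursday is June 27, 2002.
The following Sunday is June 30, 2002.
Next Thursday: July 4, 2002.
Next Sunday: July 7, 2002.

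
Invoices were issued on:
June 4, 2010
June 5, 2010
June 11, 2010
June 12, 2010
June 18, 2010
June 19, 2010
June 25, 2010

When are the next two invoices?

June 26, 2010; July 2, 2010

Gaps: 1, 6, 1, 6, 1, 6 days — not constant, but cyclic with period 2.
The events fall on every Friday and Saturday.
The following Saturday is June 26, 2010.
The following Friday is July 2, 2010.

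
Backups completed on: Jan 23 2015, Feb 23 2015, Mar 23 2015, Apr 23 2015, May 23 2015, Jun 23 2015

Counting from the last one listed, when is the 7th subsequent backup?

Jan 23 2016

Each date is the 23rd; the gaps (31, 28, 31, 30, 31) track the month lengths.
The rule is the 23rd of each month.
Next: July 2015 → Jul 23 2015.
Next: August 2015 → Aug 23 2015.
September 2015: Sep 23 2015.
October 2015: Oct 23 2015.
Next: November 2015 → Nov 23 2015.
December 2015: Dec 23 2015.
January 2016: Jan 23 2016.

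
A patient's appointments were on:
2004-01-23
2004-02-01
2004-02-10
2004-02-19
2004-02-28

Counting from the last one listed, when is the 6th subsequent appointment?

The spacing is 9, 9, 9, 9 days — always 9 days.
2004-02-28 + 9 days = 2004-03-08.
2004-03-08 + 9 days = 2004-03-17.
2004-03-17 + 9 days = 2004-03-26.
2004-03-26 + 9 days = 2004-04-04.
2004-04-04 + 9 days = 2004-04-13.
2004-04-13 + 9 days = 2004-04-22.

2004-04-22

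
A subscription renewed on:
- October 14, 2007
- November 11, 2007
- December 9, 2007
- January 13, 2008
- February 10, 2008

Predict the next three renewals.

March 9, 2008; April 13, 2008; May 11, 2008

All dates are Sundays, 28, 28, 35, 28 days apart.
Specifically, the 2nd Sunday of each month.
2nd Sunday of March 2008: March 9, 2008.
April 2008 — 2nd Sunday is April 13, 2008.
2nd Sunday of May 2008: May 11, 2008.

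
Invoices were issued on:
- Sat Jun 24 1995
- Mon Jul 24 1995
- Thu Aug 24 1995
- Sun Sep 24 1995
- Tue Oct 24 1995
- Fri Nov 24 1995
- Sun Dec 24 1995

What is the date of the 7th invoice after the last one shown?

Wed Jul 24 1996

Gaps: 30, 31, 31, 30, 31, 30 days — not constant. Every event is on the 24th of the month.
Pattern: the 24th of each month.
January 1996: Wed Jan 24 1996.
Next: February 1996 → Sat Feb 24 1996.
March 1996: Sun Mar 24 1996.
Next: April 1996 → Wed Apr 24 1996.
Next: May 1996 → Fri May 24 1996.
Next: June 1996 → Mon Jun 24 1996.
July 1996: Wed Jul 24 1996.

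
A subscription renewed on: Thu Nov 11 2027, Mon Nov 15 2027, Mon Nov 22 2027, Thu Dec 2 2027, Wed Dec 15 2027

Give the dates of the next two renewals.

Intervals are 4, 7, 10, 13 days — an arithmetic progression with common difference 3.
Next gap: 16 days. Wed Dec 15 2027 + 16 days = Fri Dec 31 2027.
Next gap: 19 days. Fri Dec 31 2027 + 19 days = Wed Jan 19 2028.

Fri Dec 31 2027, Wed Jan 19 2028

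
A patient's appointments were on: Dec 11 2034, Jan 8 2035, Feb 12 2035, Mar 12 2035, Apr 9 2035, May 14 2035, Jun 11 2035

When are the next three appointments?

Gaps: 28, 35, 28, 28, 35, 28 days — a mix of 28 and 35. Every date is a Monday.
Each is the 2nd Monday of its month.
July 2035 — 2nd Monday is Jul 9 2035.
2nd Monday of August 2035: Aug 13 2035.
September 2035 — 2nd Monday is Sep 10 2035.

Jul 9 2035, Aug 13 2035, Sep 10 2035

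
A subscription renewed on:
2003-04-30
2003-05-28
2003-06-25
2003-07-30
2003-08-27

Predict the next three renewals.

These are Wednesdays with 28, 28, 35, 28-day gaps.
Each is the final Wednesday of its month — 2003-04-30 is past the 28th, so '4th Wednesday' doesn't fit.
September 2003 ends with Wednesday 2003-09-24.
Last Wednesday of October 2003: 2003-10-29.
November 2003 ends with Wednesday 2003-11-26.

2003-09-24, 2003-10-29, 2003-11-26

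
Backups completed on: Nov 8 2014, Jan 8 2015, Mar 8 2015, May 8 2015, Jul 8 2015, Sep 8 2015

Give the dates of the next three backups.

Each date is the 8th; the gaps (61, 59, 61, 61, 62) track the month lengths.
The rule is the 8th of every 2 months.
November 2015: Nov 8 2015.
January 2016: Jan 8 2016.
Next: March 2016 → Mar 8 2016.

Nov 8 2015, Jan 8 2016, Mar 8 2016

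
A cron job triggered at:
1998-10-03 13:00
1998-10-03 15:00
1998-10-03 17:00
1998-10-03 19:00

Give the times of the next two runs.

1998-10-03 21:00, 1998-10-03 23:00

Spacing: 2, 2, 2 h — constant 2 h.
1998-10-03 19:00 + 2 h = 1998-10-03 21:00.
1998-10-03 21:00 + 2 h = 1998-10-03 23:00.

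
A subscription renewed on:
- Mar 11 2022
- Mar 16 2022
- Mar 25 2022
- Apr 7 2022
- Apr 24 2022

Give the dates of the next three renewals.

Intervals are 5, 9, 13, 17 days — an arithmetic progression with common difference 4.
Next gap: 21 days. Apr 24 2022 + 21 days = May 15 2022.
Next gap: 25 days. May 15 2022 + 25 days = Jun 9 2022.
Next gap: 29 days. Jun 9 2022 + 29 days = Jul 8 2022.

May 15 2022, Jun 9 2022, Jul 8 2022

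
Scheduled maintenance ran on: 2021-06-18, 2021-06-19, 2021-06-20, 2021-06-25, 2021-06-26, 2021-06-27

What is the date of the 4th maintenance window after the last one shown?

Gaps: 1, 1, 5, 1, 1 days — not constant, but cyclic with period 3.
The events fall on every Friday, Saturday and Sunday.
The following Friday is 2021-07-02.
Next Saturday: 2021-07-03.
The following Sunday is 2021-07-04.
Next Friday: 2021-07-09.

2021-07-09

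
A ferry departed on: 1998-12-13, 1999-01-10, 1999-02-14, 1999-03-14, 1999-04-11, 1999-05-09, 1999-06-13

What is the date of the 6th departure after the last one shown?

1999-12-12

All dates are Sundays, 28, 35, 28, 28, 28, 35 days apart.
Specifically, the 2nd Sunday of each month.
July 1999 — 2nd Sunday is 1999-07-11.
August 1999 — 2nd Sunday is 1999-08-08.
September 1999 — 2nd Sunday is 1999-09-12.
October 1999 — 2nd Sunday is 1999-10-10.
2nd Sunday of November 1999: 1999-11-14.
2nd Sunday of December 1999: 1999-12-12.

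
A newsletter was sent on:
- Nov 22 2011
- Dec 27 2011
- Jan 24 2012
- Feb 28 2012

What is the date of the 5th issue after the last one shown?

These are Tuesdays at 28- or 35-day spacing (35, 28, 35).
The pattern: 4th Tuesday of the month.
March 2012 — 4th Tuesday is Mar 27 2012.
April 2012 — 4th Tuesday is Apr 24 2012.
May 2012 — 4th Tuesday is May 22 2012.
June 2012 — 4th Tuesday is Jun 26 2012.
4th Tuesday of July 2012: Jul 24 2012.

Jul 24 2012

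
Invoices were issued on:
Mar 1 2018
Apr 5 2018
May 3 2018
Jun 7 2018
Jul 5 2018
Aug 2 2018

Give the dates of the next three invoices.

Gaps: 35, 28, 35, 28, 28 days — a mix of 28 and 35. Every date is a Thursday.
Each is the 1st Thursday of its month.
September 2018 — 1st Thursday is Sep 6 2018.
October 2018 — 1st Thursday is Oct 4 2018.
1st Thursday of November 2018: Nov 1 2018.

Sep 6 2018, Oct 4 2018, Nov 1 2018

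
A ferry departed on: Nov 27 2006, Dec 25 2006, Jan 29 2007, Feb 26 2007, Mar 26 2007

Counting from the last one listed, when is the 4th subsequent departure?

Jul 30 2007

Every date is a Monday; gaps 28, 35, 28, 28 days.
Each is the last Monday of its month (at least one falls on the 29th or later, ruling out '4th Monday').
Last Monday of April 2007: Apr 30 2007.
May 2007 ends with Monday May 28 2007.
Last Monday of June 2007: Jun 25 2007.
Last Monday of July 2007: Jul 30 2007.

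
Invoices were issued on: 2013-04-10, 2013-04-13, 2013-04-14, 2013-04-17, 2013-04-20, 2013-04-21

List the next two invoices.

The gap pattern 3, 1, 3, 3, 1 repeats every 3 events.
These are the Wednesdays, Saturdays and Sundays of each week.
Next Wednesday: 2013-04-24.
Next Saturday: 2013-04-27.

2013-04-24, 2013-04-27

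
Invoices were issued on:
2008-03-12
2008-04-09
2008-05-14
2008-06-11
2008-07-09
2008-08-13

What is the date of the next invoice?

Gaps: 28, 35, 28, 28, 35 days — a mix of 28 and 35. Every date is a Wednesday.
Each is the 2nd Wednesday of its month.
2nd Wednesday of September 2008: 2008-09-10.

2008-09-10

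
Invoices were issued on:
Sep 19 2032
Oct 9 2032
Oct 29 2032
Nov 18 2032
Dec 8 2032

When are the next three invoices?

The spacing is 20, 20, 20, 20 days — always 20 days.
Dec 8 2032 + 20 days = Dec 28 2032.
Dec 28 2032 + 20 days = Jan 17 2033.
Jan 17 2033 + 20 days = Feb 6 2033.

Dec 28 2032, Jan 17 2033, Feb 6 2033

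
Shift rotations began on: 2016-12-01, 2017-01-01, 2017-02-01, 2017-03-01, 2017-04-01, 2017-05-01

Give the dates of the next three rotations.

2017-06-01, 2017-07-01, 2017-08-01

Gaps: 31, 31, 28, 31, 30 days — not constant. Every event is on the 1st of the month.
Pattern: the 1st of each month.
Next: June 2017 → 2017-06-01.
Next: July 2017 → 2017-07-01.
August 2017: 2017-08-01.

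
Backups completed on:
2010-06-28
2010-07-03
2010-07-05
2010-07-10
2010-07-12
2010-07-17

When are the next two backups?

Every event lands on a Monday or Saturday (gaps cycle 5, 2, 5, 2, 5).
So the schedule is: every Monday and Saturday.
The following Monday is 2010-07-19.
Next Saturday: 2010-07-24.

2010-07-19, 2010-07-24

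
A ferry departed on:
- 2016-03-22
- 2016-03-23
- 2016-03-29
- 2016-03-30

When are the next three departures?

2016-04-05, 2016-04-06, 2016-04-12

Every event lands on a Tuesday or Wednesday (gaps cycle 1, 6, 1).
So the schedule is: every Tuesday and Wednesday.
Next Tuesday: 2016-04-05.
The following Wednesday is 2016-04-06.
Next Tuesday: 2016-04-12.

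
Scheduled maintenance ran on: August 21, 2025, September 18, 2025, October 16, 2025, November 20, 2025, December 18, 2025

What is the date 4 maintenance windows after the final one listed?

April 16, 2026

Gaps: 28, 28, 35, 28 days — a mix of 28 and 35. Every date is a Thursday.
Each is the 3rd Thursday of its month.
3rd Thursday of January 2026: January 15, 2026.
February 2026 — 3rd Thursday is February 19, 2026.
March 2026 — 3rd Thursday is March 19, 2026.
April 2026 — 3rd Thursday is April 16, 2026.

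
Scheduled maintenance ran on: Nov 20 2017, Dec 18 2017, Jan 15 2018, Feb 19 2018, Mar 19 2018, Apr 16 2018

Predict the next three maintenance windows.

All dates are Mondays, 28, 28, 35, 28, 28 days apart.
Specifically, the 3rd Monday of each month.
May 2018 — 3rd Monday is May 21 2018.
3rd Monday of June 2018: Jun 18 2018.
3rd Monday of July 2018: Jul 16 2018.

May 21 2018, Jun 18 2018, Jul 16 2018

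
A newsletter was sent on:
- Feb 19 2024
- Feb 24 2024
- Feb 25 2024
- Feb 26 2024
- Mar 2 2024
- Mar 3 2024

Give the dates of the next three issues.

Every event lands on a Monday or Saturday or Sunday (gaps cycle 5, 1, 1, 5, 1).
So the schedule is: every Monday, Saturday and Sunday.
The following Monday is Mar 4 2024.
The following Saturday is Mar 9 2024.
Next Sunday: Mar 10 2024.

Mar 4 2024, Mar 9 2024, Mar 10 2024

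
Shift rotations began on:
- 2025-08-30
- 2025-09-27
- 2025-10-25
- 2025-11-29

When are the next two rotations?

These are Saturdays with 28, 28, 35-day gaps.
Each is the final Saturday of its month — 2025-08-30 is past the 28th, so '4th Saturday' doesn't fit.
Last Saturday of December 2025: 2025-12-27.
January 2026 ends with Saturday 2026-01-31.

2025-12-27, 2026-01-31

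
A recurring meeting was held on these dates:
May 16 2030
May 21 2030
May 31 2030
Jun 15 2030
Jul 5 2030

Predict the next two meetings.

Jul 30 2030, Aug 29 2030

Gaps: 5, 10, 15, 20 days — each gap is 5 larger than the previous one.
Next gap: 25 days. Jul 5 2030 + 25 days = Jul 30 2030.
Next gap: 30 days. Jul 30 2030 + 30 days = Aug 29 2030.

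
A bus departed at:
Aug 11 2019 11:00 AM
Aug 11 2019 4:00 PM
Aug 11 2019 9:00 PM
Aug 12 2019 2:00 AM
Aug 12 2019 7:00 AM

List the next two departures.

Aug 12 2019 12:00 PM, Aug 12 2019 5:00 PM

The interval is a steady 5 hours (5, 5, 5, 5).
Aug 12 2019 7:00 AM + 5 h = Aug 12 2019 12:00 PM.
Aug 12 2019 12:00 PM + 5 h = Aug 12 2019 5:00 PM.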